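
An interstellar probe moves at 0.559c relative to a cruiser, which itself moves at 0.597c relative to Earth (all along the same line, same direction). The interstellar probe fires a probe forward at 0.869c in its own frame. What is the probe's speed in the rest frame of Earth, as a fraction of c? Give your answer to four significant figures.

Compose velocities in two stages. Stage 1 (into S'): u₁ = (0.869+0.559)/(1+0.869×0.559) = 0.96112.
Stage 2 (into S): u = (0.96112+0.597)/(1+0.96112×0.597) = 0.99004, so the speed is 0.9900c.

0.9900c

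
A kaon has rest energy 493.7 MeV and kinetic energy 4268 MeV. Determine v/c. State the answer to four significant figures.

0.9946

K = (γ−1)mc², so γ = 1 + 4268/493.7 = 9.6449.
Then v/c = √(1 − γ⁻²) = √(1 − 0.0107499) = √0.9892501 = 0.9946.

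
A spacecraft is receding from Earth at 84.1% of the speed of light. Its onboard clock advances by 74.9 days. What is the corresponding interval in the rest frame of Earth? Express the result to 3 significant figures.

138 days

Lorentz factor: γ = (1 − 0.707281)^(−1/2) = 1.8483.
The onboard clock measures proper time, so the interval in the rest frame of Earth is dilated: Δt = γ·Δτ = 1.8483 × 74.9 days = 138 days.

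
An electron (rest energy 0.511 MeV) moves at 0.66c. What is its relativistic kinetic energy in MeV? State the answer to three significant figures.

0.169 MeV

With β = 0.66, γ = 1/√(1 − 0.66²) = 1/√0.5644 = 1.33109.
Kinetic energy: K = (γ − 1)mc² = (1.33109 − 1) × 0.511 MeV = 0.33109 × 0.511 = 0.169 MeV.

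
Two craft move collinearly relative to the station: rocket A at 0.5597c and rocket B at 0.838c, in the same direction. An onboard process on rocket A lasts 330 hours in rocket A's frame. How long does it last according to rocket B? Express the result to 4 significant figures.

Transform rocket A's velocity into rocket B's frame: (0.5597 − 0.838)/(1 − 0.5597·0.838) = −0.2783/0.5309714, so the relative speed is 0.52413c.
At |u| = 0.52413c, γ = (1 − 0.274712)^(−1/2) = 1.1742.
Rocket A's interval is proper; time dilation gives Δt_B = γΔτ = 1.1742 × 330 hours = 387.5 hours.

387.5 hours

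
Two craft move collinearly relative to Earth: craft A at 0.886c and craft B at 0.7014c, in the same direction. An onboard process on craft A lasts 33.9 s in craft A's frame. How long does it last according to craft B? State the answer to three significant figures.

The velocity of craft A relative to craft B is (0.886 − 0.7014)c / (1 − 0.886×0.7014) = 0.48764c; relative speed 0.48764c.
γ for this relative speed: γ = 1/√(1 − 0.237793) = 1.1454.
The clock on craft A records proper time, so craft B measures Δt = γΔτ = 1.1454 × 33.9 = 38.8 s.

38.8 s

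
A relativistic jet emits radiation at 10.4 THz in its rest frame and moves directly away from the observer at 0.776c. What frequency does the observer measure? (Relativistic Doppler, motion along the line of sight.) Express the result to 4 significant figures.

Relativistic Doppler (source moving away): f_obs = f_src · √((1−β)/(1+β)).
With β = 0.776: factor = √(0.224/1.776) = 0.35514.
f_obs = 10.4 × 0.35514 = 3.693 THz.

3.693 THz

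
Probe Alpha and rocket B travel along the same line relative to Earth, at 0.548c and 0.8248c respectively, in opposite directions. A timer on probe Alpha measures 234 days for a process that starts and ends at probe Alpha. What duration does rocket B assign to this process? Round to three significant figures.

Transform probe Alpha's velocity into rocket B's frame: (0.548 + 0.8248)/(1 + 0.548·0.8248) = 1.3728/1.4519904, so the relative speed is 0.94546c.
At |u| = 0.94546c, γ = (1 − 0.893895)^(−1/2) = 3.07.
Probe Alpha's interval is proper; time dilation gives Δt_B = γΔτ = 3.07 × 234 days = 718 days.

718 days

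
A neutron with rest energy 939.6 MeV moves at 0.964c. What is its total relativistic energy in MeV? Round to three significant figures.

γ = 1/√(1 − β²) = 1/√(1 − 0.929296) = 1/√0.070704 = 1/0.265902 = 3.7608.
Total energy: E = γmc² = 3.7608 × 939.6 MeV = 3530 MeV.

3530 MeV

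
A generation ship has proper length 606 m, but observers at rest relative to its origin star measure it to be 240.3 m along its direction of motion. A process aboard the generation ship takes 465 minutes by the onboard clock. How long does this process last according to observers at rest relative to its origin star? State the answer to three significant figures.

1170 minutes

Length contraction gives γ = L₀/L = 606/240.3 = 2.52185.
The same γ dilates the second interval: 2.52185 × 465 minutes = 1170 minutes.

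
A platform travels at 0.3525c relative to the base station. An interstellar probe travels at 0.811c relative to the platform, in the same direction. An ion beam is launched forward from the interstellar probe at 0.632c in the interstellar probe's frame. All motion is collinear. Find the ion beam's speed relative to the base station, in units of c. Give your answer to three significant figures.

0.978c

Compose velocities in two stages. Stage 1 (into S'): u₁ = (0.632+0.811)/(1+0.632×0.811) = 0.95402.
Stage 2 (into S): u = (0.95402+0.3525)/(1+0.95402×0.3525) = 0.97772, so the speed is 0.978c.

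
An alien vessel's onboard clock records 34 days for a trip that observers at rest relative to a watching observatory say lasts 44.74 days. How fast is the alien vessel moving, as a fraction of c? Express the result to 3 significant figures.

γ = Δt/Δτ = 44.74/34 = 1.3159.
β = √(1 − 1/γ²) = √(1 − 0.577503) = √0.422497 = 0.650.

0.650c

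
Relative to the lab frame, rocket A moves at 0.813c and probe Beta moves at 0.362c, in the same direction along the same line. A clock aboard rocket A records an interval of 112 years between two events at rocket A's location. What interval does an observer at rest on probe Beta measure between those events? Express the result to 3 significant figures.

The velocity of rocket A relative to probe Beta is (0.813 − 0.362)c / (1 − 0.813×0.362) = 0.63909c; relative speed 0.63909c.
γ for this relative speed: γ = 1/√(1 − 0.408436) = 1.3002.
Rocket A's interval is proper; time dilation gives Δt_B = γΔτ = 1.3002 × 112 years = 146 years.

146 years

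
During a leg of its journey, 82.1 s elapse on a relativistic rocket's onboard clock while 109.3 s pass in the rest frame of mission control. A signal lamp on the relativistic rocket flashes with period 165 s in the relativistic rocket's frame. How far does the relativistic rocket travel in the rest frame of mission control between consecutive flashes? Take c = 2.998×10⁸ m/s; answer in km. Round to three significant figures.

4.35×10^7 km

γ = Δt/Δτ = 109.3/82.1 = 1.3313.
β = √(1 − 1/γ²) = 0.66014. Lab-frame period = γτ = 1.3313×165 s = 219.66 s. Distance = βc × γτ = 0.66014 × 2.998×10⁸ m/s × 219.66 s = 4.3473×10^10 m = 4.35×10^7 km.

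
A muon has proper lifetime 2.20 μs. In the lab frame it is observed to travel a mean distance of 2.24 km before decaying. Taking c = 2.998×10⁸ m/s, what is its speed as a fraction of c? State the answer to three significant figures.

d = βγcτ ⇒ βγ = d/(cτ) = 2240 m / (659.56 m) = 3.3962.
β = (βγ)/√(1+(βγ)²) = 3.3962/√12.5342 = 0.959.

0.959c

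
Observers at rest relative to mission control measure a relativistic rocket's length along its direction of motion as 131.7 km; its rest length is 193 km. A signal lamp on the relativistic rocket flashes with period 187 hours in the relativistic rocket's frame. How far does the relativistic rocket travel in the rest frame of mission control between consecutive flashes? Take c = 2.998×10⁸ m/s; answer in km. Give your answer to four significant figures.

2.162×10^11 km

γ = L₀/L = 193/131.7 = 1.46545.
β = √(1 − 1/γ²) = 0.73099. Lab-frame period = γτ = 1.46545×187 hours = 274.04 hours. Distance = βc × γτ = 0.73099 × 2.998×10⁸ m/s × 986544 s = 2.1620×10^14 m = 2.162×10^11 km.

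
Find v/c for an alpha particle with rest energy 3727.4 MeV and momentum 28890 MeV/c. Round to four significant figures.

0.9918

βγ = pc/(mc²) = 28890/3727.4 = 7.7507.
Since γ² = 1 + (βγ)² = 61.0734, γ = √61.0734 = 7.81495, and β = (βγ)/γ = 7.7507/7.81495 = 0.9918.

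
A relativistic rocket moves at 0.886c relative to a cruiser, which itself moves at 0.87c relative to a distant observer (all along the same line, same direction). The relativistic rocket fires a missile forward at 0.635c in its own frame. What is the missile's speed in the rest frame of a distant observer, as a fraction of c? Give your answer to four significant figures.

0.9981c

Apply u = (u'+v)/(1+u'v) twice. Missile in the cruiser frame: (0.635+0.886)/(1+0.635·0.886) = 1.521/1.56261 = 0.97337c.
That velocity, transformed to the rest frame of a distant observer: (0.97337+0.87)/(1+0.97337·0.87) = 1.84337/1.8468319 = 0.99813c.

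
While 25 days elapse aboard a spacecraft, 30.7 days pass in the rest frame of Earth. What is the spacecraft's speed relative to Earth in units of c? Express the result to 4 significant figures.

γ = Δt/Δτ = 30.7/25 = 1.228.
β = √(1 − 1/γ²) = √(1 − 0.663137) = √0.336863 = 0.5804.

0.5804c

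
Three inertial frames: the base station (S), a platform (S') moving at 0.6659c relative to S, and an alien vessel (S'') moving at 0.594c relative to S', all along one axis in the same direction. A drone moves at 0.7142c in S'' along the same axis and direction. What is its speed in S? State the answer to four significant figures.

Compose velocities in two stages. Stage 1 (into S'): u₁ = (0.7142+0.594)/(1+0.7142×0.594) = 0.91853.
Stage 2 (into S): u = (0.91853+0.6659)/(1+0.91853×0.6659) = 0.98311, so the speed is 0.9831c.

0.9831c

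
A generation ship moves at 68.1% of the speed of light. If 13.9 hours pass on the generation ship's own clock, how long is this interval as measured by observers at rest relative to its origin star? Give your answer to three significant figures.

With β = 0.681, γ = 1/√(1 − 0.681²) = 1/√0.536239 = 1.3656.
The onboard clock measures proper time, so the interval in the rest frame of its origin star is dilated: Δt = γ·Δτ = 1.3656 × 13.9 hours = 19.0 hours.

19.0 hours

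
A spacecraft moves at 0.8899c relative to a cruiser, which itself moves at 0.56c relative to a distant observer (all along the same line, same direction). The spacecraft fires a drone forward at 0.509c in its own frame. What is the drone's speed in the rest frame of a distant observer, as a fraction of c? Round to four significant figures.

Apply u = (u'+v)/(1+u'v) twice. Drone in the cruiser frame: (0.509+0.8899)/(1+0.509·0.8899) = 1.3989/1.4529591 = 0.96279c.
That velocity, transformed to the rest frame of a distant observer: (0.96279+0.56)/(1+0.96279·0.56) = 1.52279/1.5391624 = 0.98936c.

0.9894c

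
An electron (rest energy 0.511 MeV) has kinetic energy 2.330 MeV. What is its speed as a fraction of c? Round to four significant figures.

0.9837c

K = (γ−1)mc², so γ = 1 + 2.330/0.511 = 5.5597.
Then v/c = √(1 − γ⁻²) = √(1 − 0.0323517) = √0.9676483 = 0.9837.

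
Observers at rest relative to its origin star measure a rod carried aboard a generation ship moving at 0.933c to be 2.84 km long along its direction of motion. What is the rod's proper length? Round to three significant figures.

With β = 0.933, γ = 1/√(1 − 0.933²) = 1/√0.129511 = 2.7787.
Proper length: L₀ = γ·L = 2.7787 × 2.84 = 7.89 km.

7.89 km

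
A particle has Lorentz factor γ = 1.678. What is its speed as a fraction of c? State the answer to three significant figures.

β = √(1 − 1/γ²) = √(1 − 1/2.815684) = √0.644847 = 0.803.

0.803c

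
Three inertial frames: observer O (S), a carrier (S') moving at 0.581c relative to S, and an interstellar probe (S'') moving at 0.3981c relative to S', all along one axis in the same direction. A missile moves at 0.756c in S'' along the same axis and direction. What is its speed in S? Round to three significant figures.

First combine the missile and interstellar probe (S''→S'): u₁ = (0.756 + 0.3981)/(1 + 0.756×0.3981) = 1.1541/1.3009636 = 0.88711.
Then combine with the carrier (S'→S): u = (0.88711 + 0.581)/(1 + 0.88711×0.581) = 1.46811/1.51541091 = 0.96879.

0.969c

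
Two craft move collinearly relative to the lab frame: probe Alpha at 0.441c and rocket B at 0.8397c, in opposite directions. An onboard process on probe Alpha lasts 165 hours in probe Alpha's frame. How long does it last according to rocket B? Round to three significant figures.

464 hours

The velocity of probe Alpha relative to rocket B is (0.441 + 0.8397)c / (1 + 0.441×0.8397) = 0.93461c; relative speed 0.93461c.
γ for this relative speed: γ = 1/√(1 − 0.873496) = 2.8116.
The clock on probe Alpha records proper time, so rocket B measures Δt = γΔτ = 2.8116 × 165 = 464 hours.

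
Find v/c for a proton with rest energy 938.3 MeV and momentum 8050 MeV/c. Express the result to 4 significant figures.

0.9933

βγ = pc/(mc²) = 8050/938.3 = 8.5793.
Since γ² = 1 + (βγ)² = 74.6044, γ = √74.6044 = 8.63738, and β = (βγ)/γ = 8.5793/8.63738 = 0.9933.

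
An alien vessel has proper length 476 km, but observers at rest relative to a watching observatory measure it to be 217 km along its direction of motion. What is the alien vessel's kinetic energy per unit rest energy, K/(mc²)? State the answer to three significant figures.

From L = L₀/γ: γ = 476/217 = 2.19355.
K/(mc²) = γ − 1 = 2.19355 − 1 = 1.19.

1.19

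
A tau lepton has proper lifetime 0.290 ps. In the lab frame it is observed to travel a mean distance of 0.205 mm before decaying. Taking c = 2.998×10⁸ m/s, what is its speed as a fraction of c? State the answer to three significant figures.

0.921c

d = βγcτ ⇒ βγ = d/(cτ) = 2.050×10^-4 m / (8.6942×10^-5 m) = 2.3579.
β = (βγ)/√(1+(βγ)²) = 2.3579/√6.55969 = 0.921.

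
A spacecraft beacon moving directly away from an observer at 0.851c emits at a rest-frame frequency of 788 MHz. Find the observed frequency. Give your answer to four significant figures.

223.6 MHz

Relativistic Doppler (source moving away): f_obs = f_src · √((1−β)/(1+β)).
With β = 0.851: factor = √(0.149/1.851) = 0.28372.
f_obs = 788 × 0.28372 = 223.6 MHz.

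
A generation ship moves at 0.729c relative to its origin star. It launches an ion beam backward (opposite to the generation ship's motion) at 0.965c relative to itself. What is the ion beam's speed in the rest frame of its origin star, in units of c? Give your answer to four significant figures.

Relativistic velocity addition: u = (u' + v)/(1 + u'v/c²), with u' = −0.965c and v = 0.729c.
Numerator: −0.965 + 0.729 = −0.236. Denominator: 1 + (−0.965)(0.729) = 0.296515.
u = −0.236/0.296515 = −0.79591, so the speed is 0.7959c.

0.7959c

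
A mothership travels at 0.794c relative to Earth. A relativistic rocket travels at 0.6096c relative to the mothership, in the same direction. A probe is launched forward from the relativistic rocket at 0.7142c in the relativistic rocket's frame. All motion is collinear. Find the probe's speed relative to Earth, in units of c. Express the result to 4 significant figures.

0.9908c

Compose velocities in two stages. Stage 1 (into S'): u₁ = (0.7142+0.6096)/(1+0.7142×0.6096) = 0.92227.
Stage 2 (into S): u = (0.92227+0.794)/(1+0.92227×0.794) = 0.99076, so the speed is 0.9908c.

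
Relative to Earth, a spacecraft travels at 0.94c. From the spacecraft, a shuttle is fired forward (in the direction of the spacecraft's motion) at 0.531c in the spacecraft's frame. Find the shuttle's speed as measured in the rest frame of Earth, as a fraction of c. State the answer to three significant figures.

0.981c

Relativistic velocity addition: u = (u' + v)/(1 + u'v/c²), with u' = 0.531c and v = 0.94c.
Numerator: 0.531 + 0.94 = 1.471. Denominator: 1 + (0.531)(0.94) = 1.49914.
u = 1.471/1.49914 = 0.98123, so the speed is 0.981c.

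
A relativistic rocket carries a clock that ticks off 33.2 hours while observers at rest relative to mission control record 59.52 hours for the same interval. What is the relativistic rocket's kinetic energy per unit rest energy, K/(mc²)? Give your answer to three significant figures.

From Δt = γΔτ: γ = 59.52/33.2 = 1.79277.
K/(mc²) = γ − 1 = 1.79277 − 1 = 0.793.

0.793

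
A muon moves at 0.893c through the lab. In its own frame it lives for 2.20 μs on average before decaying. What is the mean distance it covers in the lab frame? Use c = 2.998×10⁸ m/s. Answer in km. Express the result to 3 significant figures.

1.31 km

β² = 0.797449, so γ = 1/√0.202551 = 2.2219.
Lab-frame lifetime: Δt = γτ = 2.2219 × 2.20 μs = 4.8882 μs.
Distance: d = vΔt = 0.893 × 2.998×10⁸ m/s × 4.8882×10^-6 s = 1310 m = 1.31 km.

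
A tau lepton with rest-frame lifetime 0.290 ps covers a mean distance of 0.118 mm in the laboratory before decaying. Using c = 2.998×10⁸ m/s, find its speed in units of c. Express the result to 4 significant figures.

Lab distance = (lab lifetime)·v = γτ·βc, so βγ = d/(cτ) = 1.180×10^-4/(2.998×10⁸ × 2.900×10^-13) = 1.3572.
With βγ = 1.3572: γ² = 1 + (βγ)² = 2.84199, and β = (βγ)/γ = 1.3572/1.68582 = 0.8051.

0.8051c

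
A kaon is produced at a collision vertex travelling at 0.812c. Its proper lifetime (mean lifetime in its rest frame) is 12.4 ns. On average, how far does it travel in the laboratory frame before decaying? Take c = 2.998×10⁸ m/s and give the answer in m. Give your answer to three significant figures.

5.17 m

With β = 0.812, γ = 1/√(1 − 0.812²) = 1/√0.340656 = 1.7133.
Lab-frame lifetime: Δt = γτ = 1.7133 × 12.4 ns = 21.245 ns.
Distance: d = vΔt = 0.812 × 2.998×10⁸ m/s × 2.1245×10^-8 s = 5.17 m.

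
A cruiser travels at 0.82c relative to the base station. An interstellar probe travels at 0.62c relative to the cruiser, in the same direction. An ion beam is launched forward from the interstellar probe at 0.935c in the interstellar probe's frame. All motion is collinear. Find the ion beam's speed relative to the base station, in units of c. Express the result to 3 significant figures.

0.998c

Apply u = (u'+v)/(1+u'v) twice. Ion beam in the cruiser frame: (0.935+0.62)/(1+0.935·0.62) = 1.555/1.5797 = 0.98436c.
That velocity, transformed to the rest frame of the base station: (0.98436+0.82)/(1+0.98436·0.82) = 1.80436/1.8071752 = 0.99844c.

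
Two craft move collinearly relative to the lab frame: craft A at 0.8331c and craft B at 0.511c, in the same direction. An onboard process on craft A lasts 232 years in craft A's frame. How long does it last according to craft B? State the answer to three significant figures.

Speed of craft A in craft B's frame: u = (v_A − v_B)/(1 − v_A v_B/c²) = (0.8331 − 0.511)/(1 − 0.8331×0.511) = 0.3221/0.5742859 = 0.56087; |u| = 0.56087c.
At |u| = 0.56087c, γ = (1 − 0.314575)^(−1/2) = 1.2079.
The clock on craft A records proper time, so craft B measures Δt = γΔτ = 1.2079 × 232 = 280 years.

280 years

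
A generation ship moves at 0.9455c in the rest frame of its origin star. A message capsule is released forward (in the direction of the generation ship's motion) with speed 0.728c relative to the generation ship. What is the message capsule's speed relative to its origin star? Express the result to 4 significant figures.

0.9912c

Relativistic velocity addition: u = (u' + v)/(1 + u'v/c²), with u' = 0.728c and v = 0.9455c.
Numerator: 0.728 + 0.9455 = 1.6735. Denominator: 1 + (0.728)(0.9455) = 1.688324.
u = 1.6735/1.688324 = 0.99122, so the speed is 0.9912c.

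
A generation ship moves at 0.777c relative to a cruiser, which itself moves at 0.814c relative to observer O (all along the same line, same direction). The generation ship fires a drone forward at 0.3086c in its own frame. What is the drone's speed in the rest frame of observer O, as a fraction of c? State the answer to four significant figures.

0.9865c

First combine the drone and generation ship (S''→S'): u₁ = (0.3086 + 0.777)/(1 + 0.3086×0.777) = 1.0856/1.2397822 = 0.87564.
Then combine with the cruiser (S'→S): u = (0.87564 + 0.814)/(1 + 0.87564×0.814) = 1.68964/1.71277096 = 0.9865.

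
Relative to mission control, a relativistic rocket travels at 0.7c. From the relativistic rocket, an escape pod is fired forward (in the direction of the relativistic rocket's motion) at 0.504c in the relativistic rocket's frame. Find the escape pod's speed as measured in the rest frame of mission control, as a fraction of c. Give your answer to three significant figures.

Relativistic velocity addition: u = (u' + v)/(1 + u'v/c²), with u' = 0.504c and v = 0.7c.
Numerator: 0.504 + 0.7 = 1.204. Denominator: 1 + (0.504)(0.7) = 1.3528.
u = 1.204/1.3528 = 0.89001, so the speed is 0.890c.

0.890c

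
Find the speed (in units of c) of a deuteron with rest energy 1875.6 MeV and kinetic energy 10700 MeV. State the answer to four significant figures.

0.9888c

γ = 1 + K/(mc²) = 1 + 10700/1875.6 = 6.7048.
β = √(1 − 1/γ²) = √(1 − 0.0222448) = √0.9777552 = 0.9888.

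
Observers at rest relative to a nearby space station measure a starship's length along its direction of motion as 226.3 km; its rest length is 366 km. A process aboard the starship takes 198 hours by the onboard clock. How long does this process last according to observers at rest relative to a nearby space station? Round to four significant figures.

γ = L₀/L = 366/226.3 = 1.61732.
Δt = γΔτ = 1.61732 × 198 = 320.2 hours.

320.2 hours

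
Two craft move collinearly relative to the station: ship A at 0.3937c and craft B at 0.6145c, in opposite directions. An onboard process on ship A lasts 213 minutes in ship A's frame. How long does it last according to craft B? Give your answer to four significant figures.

364.8 minutes

Speed of ship A in craft B's frame: u = (v_A + v_B)/(1 + v_A v_B/c²) = (0.3937 + 0.6145)/(1 + 0.3937×0.6145) = 1.0082/1.24192865 = 0.8118; |u| = 0.8118c.
γ for this relative speed: γ = 1/√(1 − 0.659019) = 1.7125.
The clock on ship A records proper time, so craft B measures Δt = γΔτ = 1.7125 × 213 = 364.8 minutes.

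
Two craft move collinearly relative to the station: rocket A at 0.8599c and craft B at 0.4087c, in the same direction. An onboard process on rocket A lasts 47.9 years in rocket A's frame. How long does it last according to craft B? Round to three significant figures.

The velocity of rocket A relative to craft B is (0.8599 − 0.4087)c / (1 − 0.8599×0.4087) = 0.6957c; relative speed 0.6957c.
At |u| = 0.6957c, γ = (1 − 0.483998)^(−1/2) = 1.3921.
The clock on rocket A records proper time, so craft B measures Δt = γΔτ = 1.3921 × 47.9 = 66.7 years.

66.7 years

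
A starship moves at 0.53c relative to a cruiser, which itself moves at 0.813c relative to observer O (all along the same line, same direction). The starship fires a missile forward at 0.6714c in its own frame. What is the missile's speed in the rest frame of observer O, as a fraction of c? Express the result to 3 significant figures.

Apply u = (u'+v)/(1+u'v) twice. Missile in the cruiser frame: (0.6714+0.53)/(1+0.6714·0.53) = 1.2014/1.355842 = 0.88609c.
That velocity, transformed to the rest frame of observer O: (0.88609+0.813)/(1+0.88609·0.813) = 1.69909/1.72039117 = 0.98762c.

0.988c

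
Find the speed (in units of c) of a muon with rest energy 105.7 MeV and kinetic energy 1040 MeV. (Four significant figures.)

0.9957c

K = (γ−1)mc², so γ = 1 + 1040/105.7 = 10.839.
Then v/c = √(1 − γ⁻²) = √(1 − 0.0085118) = √0.9914882 = 0.9957.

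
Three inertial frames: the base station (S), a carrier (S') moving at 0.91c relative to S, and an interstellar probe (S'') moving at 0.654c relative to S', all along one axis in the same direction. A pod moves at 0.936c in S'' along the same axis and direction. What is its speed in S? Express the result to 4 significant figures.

First combine the pod and interstellar probe (S''→S'): u₁ = (0.936 + 0.654)/(1 + 0.936×0.654) = 1.59/1.612144 = 0.98626.
Then combine with the carrier (S'→S): u = (0.98626 + 0.91)/(1 + 0.98626×0.91) = 1.89626/1.8974966 = 0.99935.

0.9993c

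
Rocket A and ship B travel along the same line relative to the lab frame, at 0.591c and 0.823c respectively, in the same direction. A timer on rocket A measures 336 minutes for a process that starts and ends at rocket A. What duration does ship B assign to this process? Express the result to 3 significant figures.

Transform rocket A's velocity into ship B's frame: (0.591 − 0.823)/(1 − 0.591·0.823) = −0.232/0.513607, so the relative speed is 0.45171c.
At |u| = 0.45171c, γ = (1 − 0.204042)^(−1/2) = 1.1209.
Rocket A's interval is proper; time dilation gives Δt_B = γΔτ = 1.1209 × 336 minutes = 377 minutes.

377 minutes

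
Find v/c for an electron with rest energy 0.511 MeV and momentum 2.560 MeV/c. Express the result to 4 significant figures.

0.9807

pc/(mc²) = 2.560/0.511 = 5.0098 = βγ = β/√(1−β²).
So β² = x²/(1 + x²) with x = 5.0098: x² = 25.0981, β² = 25.0981/26.0981 = 0.961683, β = 0.9807.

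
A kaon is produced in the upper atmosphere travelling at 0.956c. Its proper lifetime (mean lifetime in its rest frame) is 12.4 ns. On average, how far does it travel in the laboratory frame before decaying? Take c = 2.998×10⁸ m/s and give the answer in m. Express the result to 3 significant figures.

12.1 m

γ = 1/√(1 − β²) = 1/√(1 − 0.913936) = 1/√0.086064 = 1/0.293367 = 3.4087.
Lab-frame lifetime: Δt = γτ = 3.4087 × 12.4 ns = 42.268 ns.
Distance: d = vΔt = 0.956 × 2.998×10⁸ m/s × 4.2268×10^-8 s = 12.1 m.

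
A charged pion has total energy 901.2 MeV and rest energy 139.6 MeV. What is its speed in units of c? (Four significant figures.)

0.9879c

Total energy E = γmc² gives γ = 901.2/139.6 = 6.4556.
Hence β = √(1 − 1/γ²) = √(1 − 0.0239953) = √0.9760047 = 0.9879.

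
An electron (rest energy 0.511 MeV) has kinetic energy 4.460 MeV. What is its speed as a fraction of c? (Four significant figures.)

0.9947c

γ = 1 + K/(mc²) = 1 + 4.460/0.511 = 9.728.
β = √(1 − 1/γ²) = √(1 − 0.010567) = √0.989433 = 0.9947.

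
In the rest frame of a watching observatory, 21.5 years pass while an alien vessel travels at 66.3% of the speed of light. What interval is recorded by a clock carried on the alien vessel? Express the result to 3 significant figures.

16.1 years

γ = 1/√(1 − β²) = 1/√(1 − 0.439569) = 1/√0.560431 = 1/0.748619 = 1.3358.
The moving clock records proper time: Δτ = Δt/γ = 21.5/1.3358 = 16.1 years.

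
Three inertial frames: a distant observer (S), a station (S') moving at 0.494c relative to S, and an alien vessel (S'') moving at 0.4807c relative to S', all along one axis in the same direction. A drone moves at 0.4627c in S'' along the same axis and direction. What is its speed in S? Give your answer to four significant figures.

Compose velocities in two stages. Stage 1 (into S'): u₁ = (0.4627+0.4807)/(1+0.4627×0.4807) = 0.77175.
Stage 2 (into S): u = (0.77175+0.494)/(1+0.77175×0.494) = 0.91638, so the speed is 0.9164c.

0.9164c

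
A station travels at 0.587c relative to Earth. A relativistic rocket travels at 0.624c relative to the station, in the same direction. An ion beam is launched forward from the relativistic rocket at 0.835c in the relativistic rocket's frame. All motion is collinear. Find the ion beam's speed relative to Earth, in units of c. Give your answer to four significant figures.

First combine the ion beam and relativistic rocket (S''→S'): u₁ = (0.835 + 0.624)/(1 + 0.835×0.624) = 1.459/1.52104 = 0.95921.
Then combine with the station (S'→S): u = (0.95921 + 0.587)/(1 + 0.95921×0.587) = 1.54621/1.56305627 = 0.98922.

0.9892c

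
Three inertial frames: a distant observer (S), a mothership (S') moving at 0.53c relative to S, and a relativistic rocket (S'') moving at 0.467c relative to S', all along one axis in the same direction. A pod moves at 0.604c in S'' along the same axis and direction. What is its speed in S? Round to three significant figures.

0.946c

First combine the pod and relativistic rocket (S''→S'): u₁ = (0.604 + 0.467)/(1 + 0.604×0.467) = 1.071/1.282068 = 0.83537.
Then combine with the mothership (S'→S): u = (0.83537 + 0.53)/(1 + 0.83537×0.53) = 1.36537/1.4427461 = 0.94637.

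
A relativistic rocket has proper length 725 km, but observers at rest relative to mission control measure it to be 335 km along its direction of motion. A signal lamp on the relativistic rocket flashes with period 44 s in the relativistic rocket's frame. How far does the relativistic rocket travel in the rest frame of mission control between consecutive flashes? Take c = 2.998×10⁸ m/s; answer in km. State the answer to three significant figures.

From L = L₀/γ: γ = 725/335 = 2.16418.
β = √(1 − 1/γ²) = 0.88684. Lab-frame period = γτ = 2.16418×44 s = 95.224 s. Distance = βc × γτ = 0.88684 × 2.998×10⁸ m/s × 95.224 s = 2.5318×10^10 m = 2.53×10^7 km.

2.53×10^7 km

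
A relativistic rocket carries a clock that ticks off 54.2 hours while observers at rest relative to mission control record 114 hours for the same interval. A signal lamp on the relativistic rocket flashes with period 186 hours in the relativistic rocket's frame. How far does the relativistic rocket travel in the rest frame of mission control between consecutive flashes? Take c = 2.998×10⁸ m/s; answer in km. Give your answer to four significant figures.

3.715×10^11 km

From Δt = γΔτ: γ = 114/54.2 = 2.10332.
β = √(1 − 1/γ²) = 0.87975. Lab-frame period = γτ = 2.10332×186 hours = 391.22 hours. Distance = βc × γτ = 0.87975 × 2.998×10⁸ m/s × 1408392 s = 3.7146×10^14 m = 3.715×10^11 km.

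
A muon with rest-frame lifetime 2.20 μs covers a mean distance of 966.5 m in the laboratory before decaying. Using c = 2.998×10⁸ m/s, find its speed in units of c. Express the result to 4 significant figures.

0.8260c

Let x = d/(cτ) = 966.5 m / (2.998×10⁸ m/s × 2.200×10^-6 s) = 1.4654. Since d = βγcτ, x = βγ = β/√(1−β²).
Solving: β² = x²/(1+x²) = 2.1474/3.1474 = 0.682277, so β = 0.8260.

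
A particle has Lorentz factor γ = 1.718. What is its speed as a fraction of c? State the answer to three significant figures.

β = √(1 − 1/γ²) = √(1 − 1/2.951524) = √0.661192 = 0.813.

0.813c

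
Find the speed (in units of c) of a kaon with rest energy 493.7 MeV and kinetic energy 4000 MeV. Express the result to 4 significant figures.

0.9939c

K = (γ−1)mc², so γ = 1 + 4000/493.7 = 9.1021.
Then v/c = √(1 − γ⁻²) = √(1 − 0.0120703) = √0.9879297 = 0.9939.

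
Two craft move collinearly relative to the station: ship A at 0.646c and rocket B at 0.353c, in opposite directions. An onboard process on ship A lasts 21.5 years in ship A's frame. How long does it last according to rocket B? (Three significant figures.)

37.0 years

Speed of ship A in rocket B's frame: u = (v_A + v_B)/(1 + v_A v_B/c²) = (0.646 + 0.353)/(1 + 0.646×0.353) = 0.999/1.228038 = 0.81349; |u| = 0.81349c.
At |u| = 0.81349c, γ = (1 − 0.661766)^(−1/2) = 1.7195.
The clock on ship A records proper time, so rocket B measures Δt = γΔτ = 1.7195 × 21.5 = 37.0 years.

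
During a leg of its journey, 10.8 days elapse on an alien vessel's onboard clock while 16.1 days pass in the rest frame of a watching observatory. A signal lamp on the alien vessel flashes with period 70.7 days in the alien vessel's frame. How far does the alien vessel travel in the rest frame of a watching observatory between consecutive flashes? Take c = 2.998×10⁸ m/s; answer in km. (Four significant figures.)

The time-dilation ratio gives γ = 16.1/10.8 = 1.49074.
β = √(1 − 1/γ²) = 0.74163. Lab-frame period = γτ = 1.49074×70.7 days = 105.4 days. Distance = βc × γτ = 0.74163 × 2.998×10⁸ m/s × 9106560 s = 2.0248×10^15 m = 2.025×10^12 km.

2.025×10^12 km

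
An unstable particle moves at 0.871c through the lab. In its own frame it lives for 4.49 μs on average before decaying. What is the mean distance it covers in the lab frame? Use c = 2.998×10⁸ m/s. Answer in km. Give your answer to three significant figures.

With β = 0.871, γ = 1/√(1 − 0.871²) = 1/√0.241359 = 2.0355.
Lab-frame lifetime: Δt = γτ = 2.0355 × 4.49 μs = 9.1394 μs.
Distance: d = vΔt = 0.871 × 2.998×10⁸ m/s × 9.1394×10^-6 s = 2390 m = 2.39 km.

2.39 km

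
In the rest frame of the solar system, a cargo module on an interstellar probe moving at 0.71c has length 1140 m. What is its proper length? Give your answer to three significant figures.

With β = 0.71, γ = 1/√(1 − 0.71²) = 1/√0.4959 = 1.42.
Proper length: L₀ = γ·L = 1.42 × 1140 = 1620 m.

1620 m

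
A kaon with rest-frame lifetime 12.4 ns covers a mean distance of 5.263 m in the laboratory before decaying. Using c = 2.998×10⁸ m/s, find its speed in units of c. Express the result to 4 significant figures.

0.8168c

d = βγcτ ⇒ βγ = d/(cτ) = 5.263 m / (3.71752 m) = 1.4157.
β = (βγ)/√(1+(βγ)²) = 1.4157/√3.00421 = 0.8168.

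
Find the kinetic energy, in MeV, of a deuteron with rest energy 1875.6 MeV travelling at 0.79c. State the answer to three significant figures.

With β = 0.79, γ = 1/√(1 − 0.79²) = 1/√0.3759 = 1.63104.
Kinetic energy: K = (γ − 1)mc² = (1.63104 − 1) × 1875.6 MeV = 0.63104 × 1875.6 = 1180 MeV.

1180 MeV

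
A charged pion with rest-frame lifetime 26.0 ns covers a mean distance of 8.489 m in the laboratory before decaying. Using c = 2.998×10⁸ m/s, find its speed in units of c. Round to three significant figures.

0.737c

Let x = d/(cτ) = 8.489 m / (2.998×10⁸ m/s × 2.600×10^-8 s) = 1.0891. Since d = βγcτ, x = βγ = β/√(1−β²).
Solving: β² = x²/(1+x²) = 1.18614/2.18614 = 0.542573, so β = 0.737.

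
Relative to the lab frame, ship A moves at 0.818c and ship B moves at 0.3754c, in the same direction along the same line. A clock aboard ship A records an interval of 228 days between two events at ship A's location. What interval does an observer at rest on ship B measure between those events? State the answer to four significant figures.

The velocity of ship A relative to ship B is (0.818 − 0.3754)c / (1 − 0.818×0.3754) = 0.63874c; relative speed 0.63874c.
γ for this relative speed: γ = 1/√(1 − 0.407989) = 1.2997.
The clock on ship A records proper time, so ship B measures Δt = γΔτ = 1.2997 × 228 = 296.3 days.

296.3 days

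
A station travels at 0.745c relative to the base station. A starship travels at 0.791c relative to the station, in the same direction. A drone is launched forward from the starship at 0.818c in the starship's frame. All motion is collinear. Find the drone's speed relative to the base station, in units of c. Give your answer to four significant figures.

0.9966c

Compose velocities in two stages. Stage 1 (into S'): u₁ = (0.818+0.791)/(1+0.818×0.791) = 0.97691.
Stage 2 (into S): u = (0.97691+0.745)/(1+0.97691×0.745) = 0.99659, so the speed is 0.9966c.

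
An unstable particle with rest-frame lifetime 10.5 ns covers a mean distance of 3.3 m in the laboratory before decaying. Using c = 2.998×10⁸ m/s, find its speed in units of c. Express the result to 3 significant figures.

d = βγcτ ⇒ βγ = d/(cτ) = 3.300 m / (3.1479 m) = 1.0483.
β = (βγ)/√(1+(βγ)²) = 1.0483/√2.09893 = 0.724.

0.724c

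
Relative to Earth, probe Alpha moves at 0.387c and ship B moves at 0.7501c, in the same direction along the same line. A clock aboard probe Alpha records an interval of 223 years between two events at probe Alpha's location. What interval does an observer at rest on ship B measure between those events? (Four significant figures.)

259.5 years

Transform probe Alpha's velocity into ship B's frame: (0.387 − 0.7501)/(1 − 0.387·0.7501) = −0.3631/0.7097113, so the relative speed is 0.51162c.
At |u| = 0.51162c, γ = (1 − 0.261755)^(−1/2) = 1.1639.
The clock on probe Alpha records proper time, so ship B measures Δt = γΔτ = 1.1639 × 223 = 259.5 years.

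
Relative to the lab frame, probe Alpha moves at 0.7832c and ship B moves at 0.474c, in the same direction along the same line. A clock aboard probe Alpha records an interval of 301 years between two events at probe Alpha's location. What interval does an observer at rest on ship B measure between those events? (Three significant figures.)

The velocity of probe Alpha relative to ship B is (0.7832 − 0.474)c / (1 − 0.7832×0.474) = 0.49176c; relative speed 0.49176c.
At |u| = 0.49176c, γ = (1 − 0.241828)^(−1/2) = 1.1485.
Probe Alpha's interval is proper; time dilation gives Δt_B = γΔτ = 1.1485 × 301 years = 346 years.

346 years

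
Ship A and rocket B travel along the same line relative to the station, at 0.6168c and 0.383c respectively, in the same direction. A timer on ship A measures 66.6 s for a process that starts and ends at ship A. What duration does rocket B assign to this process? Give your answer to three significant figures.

The velocity of ship A relative to rocket B is (0.6168 − 0.383)c / (1 − 0.6168×0.383) = 0.30611c; relative speed 0.30611c.
At |u| = 0.30611c, γ = (1 − 0.0937033)^(−1/2) = 1.0504.
Ship A's interval is proper; time dilation gives Δt_B = γΔτ = 1.0504 × 66.6 s = 70.0 s.

70.0 s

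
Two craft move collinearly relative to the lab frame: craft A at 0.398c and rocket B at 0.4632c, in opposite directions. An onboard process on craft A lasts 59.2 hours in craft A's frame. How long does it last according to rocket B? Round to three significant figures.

Speed of craft A in rocket B's frame: u = (v_A + v_B)/(1 + v_A v_B/c²) = (0.398 + 0.4632)/(1 + 0.398×0.4632) = 0.8612/1.1843536 = 0.72715; |u| = 0.72715c.
γ for this relative speed: γ = 1/√(1 − 0.528747) = 1.4567.
The clock on craft A records proper time, so rocket B measures Δt = γΔτ = 1.4567 × 59.2 = 86.2 hours.

86.2 hours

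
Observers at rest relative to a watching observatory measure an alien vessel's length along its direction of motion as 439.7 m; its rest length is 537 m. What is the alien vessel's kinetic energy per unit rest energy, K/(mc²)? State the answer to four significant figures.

Length contraction gives γ = L₀/L = 537/439.7 = 1.22129.
Since K = (γ−1)mc², K/(mc²) = 1.22129 − 1 = 0.2213.

0.2213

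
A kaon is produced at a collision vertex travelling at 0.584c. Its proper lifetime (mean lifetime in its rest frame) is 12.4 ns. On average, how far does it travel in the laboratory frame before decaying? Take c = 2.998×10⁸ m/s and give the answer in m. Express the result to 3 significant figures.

γ = 1/√(1 − β²) = 1/√(1 − 0.341056) = 1/√0.658944 = 1/0.811754 = 1.2319.
Lab-frame lifetime: Δt = γτ = 1.2319 × 12.4 ns = 15.276 ns.
Distance: d = vΔt = 0.584 × 2.998×10⁸ m/s × 1.5276×10^-8 s = 2.67 m.

2.67 m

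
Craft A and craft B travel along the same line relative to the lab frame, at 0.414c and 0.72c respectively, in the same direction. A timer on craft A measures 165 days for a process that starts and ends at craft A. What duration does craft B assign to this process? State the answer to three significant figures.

183 days

The velocity of craft A relative to craft B is (0.414 − 0.72)c / (1 − 0.414×0.72) = −0.43595c; relative speed 0.43595c.
At |u| = 0.43595c, γ = (1 − 0.190052)^(−1/2) = 1.1111.
The clock on craft A records proper time, so craft B measures Δt = γΔτ = 1.1111 × 165 = 183 days.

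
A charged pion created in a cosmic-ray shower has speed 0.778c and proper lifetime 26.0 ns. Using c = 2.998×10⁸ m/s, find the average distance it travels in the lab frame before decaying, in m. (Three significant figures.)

With β = 0.778, γ = 1/√(1 − 0.778²) = 1/√0.394716 = 1.5917.
Lab-frame lifetime: Δt = γτ = 1.5917 × 26.0 ns = 41.384 ns.
Distance: d = vΔt = 0.778 × 2.998×10⁸ m/s × 4.1384×10^-8 s = 9.65 m.

9.65 m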